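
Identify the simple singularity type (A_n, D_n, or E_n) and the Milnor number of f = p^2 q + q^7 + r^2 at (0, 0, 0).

Type D_8, Milnor number mu = 8.

The Hessian of f at 0 has rank 1. Corank 2; j^3 = p^2*q has shape L^2 M (L != M), so D-series; mu = 8 gives D_8.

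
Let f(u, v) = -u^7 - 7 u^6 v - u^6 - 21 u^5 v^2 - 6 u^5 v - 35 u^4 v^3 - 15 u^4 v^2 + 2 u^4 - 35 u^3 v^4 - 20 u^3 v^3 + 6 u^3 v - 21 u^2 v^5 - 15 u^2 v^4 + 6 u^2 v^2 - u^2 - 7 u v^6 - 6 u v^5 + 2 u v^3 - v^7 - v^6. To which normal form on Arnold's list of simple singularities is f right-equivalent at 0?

A6

The Hessian of f at 0 is [[-2, 0], [0, 0]] with rank 1, so corank 1. A Groebner basis of the Jacobian ideal J(f) in C{u,v} is {-u*v + v^4, u*v^2 - u/3 + v^3/3, u^2}; counting standard monomials gives mu = 6. Corank 1: A-series; mu = 6 gives A_6.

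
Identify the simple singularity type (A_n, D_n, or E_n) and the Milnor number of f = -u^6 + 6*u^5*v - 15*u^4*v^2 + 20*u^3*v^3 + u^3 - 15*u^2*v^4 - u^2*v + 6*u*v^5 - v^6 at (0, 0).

Type D_7, Milnor number mu = 7.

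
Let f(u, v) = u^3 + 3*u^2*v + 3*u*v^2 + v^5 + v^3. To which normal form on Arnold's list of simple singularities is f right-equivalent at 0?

The Hessian of f at 0 is [[0, 0], [0, 0]] with rank 0, so corank 2. A Groebner basis of the Jacobian ideal J(f) in C{u,v} is {v^4, u^2 + 2*u*v + v^2}; counting standard monomials gives mu = 8. Corank 2; j^3 = (u + v)^3 is a perfect cube, so E-series; the 5-jet and mu = 8 give E_8.

E_8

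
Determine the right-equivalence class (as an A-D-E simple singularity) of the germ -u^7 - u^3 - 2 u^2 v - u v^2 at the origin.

The Hessian of f at 0 is [[0, 0], [0, 0]] with rank 0, so corank 2. A Groebner basis of the Jacobian ideal J(f) in C{u,v} is {u*v/7 + v^6 + v^2/7, u*v^2 + v^3, u^2 + u*v}; counting standard monomials gives mu = 8. Corank 2; j^3 = -u*(u + v)^2 has shape L^2 M (L != M), so D-series; mu = 8 gives D_8.

D8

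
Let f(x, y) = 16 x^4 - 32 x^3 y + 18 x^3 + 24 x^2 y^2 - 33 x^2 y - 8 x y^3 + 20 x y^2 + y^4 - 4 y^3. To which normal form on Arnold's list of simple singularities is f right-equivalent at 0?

D_5

The Hessian of f at 0 is [[0, 0], [0, 0]] with rank 0, so corank 2. A Groebner basis of the Jacobian ideal J(f) in C{x,y} is {x*y^2 - 27*x*y/4 + 9*y^2/2, -81*x*y/8 + y^3 + 27*y^2/4, x^2 - 7*x*y/6 + y^2/3}; counting standard monomials gives mu = 5. Corank 2; j^3 = (2*x - y)*(3*x - 2*y)^2 has shape L^2 M (L != M), so D-series; mu = 5 gives D_5.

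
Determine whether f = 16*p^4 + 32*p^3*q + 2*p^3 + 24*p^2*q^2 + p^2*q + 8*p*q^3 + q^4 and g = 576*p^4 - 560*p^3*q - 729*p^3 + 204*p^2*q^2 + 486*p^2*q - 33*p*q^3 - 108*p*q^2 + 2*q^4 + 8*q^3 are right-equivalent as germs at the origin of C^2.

The Hessian of f at 0 is [[0, 0], [0, 0]] with rank 0, so corank 2. A Groebner basis of the Jacobian ideal J(f) in C{p,q} is {p*q^2, -p*q/8 + q^3, p^2 + p*q/2}; counting standard monomials gives mu = 5. Corank 2; j^3 = p^2*(2*p + q) has shape L^2 M (L != M), so D-series; mu = 5 gives D_5. The Hessian of g at 0 is [[0, 0], [0, 0]] with rank 0, so corank 2. A Groebner basis of the Jacobian ideal J(g) in C{p,q} is {129140163*p^2/16 - 14348907*p*q/4 + q^4 + 729*q^3/16 + 1594323*q^2/4, p^3 - 4131*p^2/8 + 459*p*q/2 - q^3/72 - 51*q^2/2, p^2*q - 24057*p^2/16 + 2673*p*q/4 - 25*q^3/432 - 297*q^2/4, -6561*p^2/2 + p*q^2 + 1458*p*q - 13*q^3/54 - 162*q^2}; counting standard monomials gives mu = 7. Corank 2; j^3 = -(9*p - 2*q)^3 is a perfect cube, so E-series; the 4-jet and mu = 7 give E_7. f is D_5 but g is E_7, hence not right-equivalent.

No.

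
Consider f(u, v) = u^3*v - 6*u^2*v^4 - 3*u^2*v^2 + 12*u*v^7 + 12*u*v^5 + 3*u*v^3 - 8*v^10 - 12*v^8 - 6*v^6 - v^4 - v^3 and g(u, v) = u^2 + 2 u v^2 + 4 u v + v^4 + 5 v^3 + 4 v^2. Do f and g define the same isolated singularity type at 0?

No.

The Hessian of f at 0 has rank 0. Corank 2; j^3 = -v^3 is a perfect cube, so E-series; the 4-jet and mu = 7 give E_7. The Hessian of g at 0 has rank 1. Corank 1: A-series; mu = 2 gives A_2. f is E_7 but g is A_2, hence not right-equivalent.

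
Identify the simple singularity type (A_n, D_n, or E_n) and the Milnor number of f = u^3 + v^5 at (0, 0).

The Hessian of f at 0 has rank 0. Corank 2; j^3 = u^3 is a perfect cube, so E-series; the 5-jet and mu = 8 give E_8.

Type E_8, Milnor number mu = 8.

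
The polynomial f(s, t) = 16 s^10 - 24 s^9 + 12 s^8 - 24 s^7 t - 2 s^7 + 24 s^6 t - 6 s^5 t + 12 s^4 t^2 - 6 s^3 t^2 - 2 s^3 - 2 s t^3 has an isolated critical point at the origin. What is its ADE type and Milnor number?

Type E_{7}, Milnor number mu = 7.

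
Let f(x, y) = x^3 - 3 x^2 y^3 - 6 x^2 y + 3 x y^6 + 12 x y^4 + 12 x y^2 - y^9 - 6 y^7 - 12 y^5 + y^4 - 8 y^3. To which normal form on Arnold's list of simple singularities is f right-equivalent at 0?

The Hessian of f at 0 has rank 0. Corank 2; j^3 = (x - 2*y)^3 is a perfect cube, so E-series; the 4-jet and mu = 6 give E_6.

E_{6}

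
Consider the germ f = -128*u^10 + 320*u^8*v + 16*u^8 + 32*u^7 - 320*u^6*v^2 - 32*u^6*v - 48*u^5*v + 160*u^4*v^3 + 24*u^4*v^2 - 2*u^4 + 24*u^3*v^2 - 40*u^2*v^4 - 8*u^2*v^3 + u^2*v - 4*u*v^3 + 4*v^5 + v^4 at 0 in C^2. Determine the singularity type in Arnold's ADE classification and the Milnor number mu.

The Hessian of f at 0 has rank 0. Corank 2; j^3 = u^2*v has shape L^2 M (L != M), so D-series; mu = 5 gives D_5.

Type D5, Milnor number mu = 5.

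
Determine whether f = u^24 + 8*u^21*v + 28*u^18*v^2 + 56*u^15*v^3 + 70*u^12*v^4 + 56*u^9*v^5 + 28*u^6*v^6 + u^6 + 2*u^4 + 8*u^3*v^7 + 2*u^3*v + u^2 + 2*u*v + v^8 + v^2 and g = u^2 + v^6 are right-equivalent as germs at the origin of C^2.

No.

The Hessian of f at 0 is [[2, 2], [2, 2]] with rank 1, so corank 1. A Groebner basis of the Jacobian ideal J(f) in C{u,v} is {-3*u^2 - 7*u*v + v^4 - 4*v^2, u^3 + u + v, u^2*v - 2*u/3 - v^3/3 - 2*v/3, u*v^2 + u/3 + 2*v^3/3 + v/3}; counting standard monomials gives mu = 7. Corank 1: A-series; mu = 7 gives A_7. The Hessian of g at 0 is [[2, 0], [0, 0]] with rank 1, so corank 1. A Groebner basis of the Jacobian ideal J(g) in C{u,v} is {v^5, u}; counting standard monomials gives mu = 5. Corank 1: A-series; mu = 5 gives A_5. f is A_7 but g is A_5, hence not right-equivalent.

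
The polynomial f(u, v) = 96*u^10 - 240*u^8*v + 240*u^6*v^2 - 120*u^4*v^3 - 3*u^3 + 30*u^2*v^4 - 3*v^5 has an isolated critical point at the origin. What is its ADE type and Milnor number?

Type E8, Milnor number mu = 8.

The Hessian of f at 0 has rank 0. Corank 2; j^3 = -3*u^3 is a perfect cube, so E-series; the 5-jet and mu = 8 give E_8.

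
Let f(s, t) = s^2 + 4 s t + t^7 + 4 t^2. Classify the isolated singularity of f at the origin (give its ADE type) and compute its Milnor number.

Type A_{6}, Milnor number mu = 6.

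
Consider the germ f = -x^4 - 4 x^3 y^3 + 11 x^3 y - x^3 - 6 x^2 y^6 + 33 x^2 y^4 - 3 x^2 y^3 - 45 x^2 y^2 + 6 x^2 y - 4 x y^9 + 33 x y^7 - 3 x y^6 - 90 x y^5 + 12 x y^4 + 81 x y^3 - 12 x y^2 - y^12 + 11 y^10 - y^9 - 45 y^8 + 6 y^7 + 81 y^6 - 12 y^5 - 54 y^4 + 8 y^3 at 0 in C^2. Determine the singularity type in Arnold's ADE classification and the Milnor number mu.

The Hessian of f at 0 has rank 0. Corank 2; j^3 = -(x - 2*y)^3 is a perfect cube, so E-series; the 4-jet and mu = 7 give E_7.

Type E_7, Milnor number mu = 7.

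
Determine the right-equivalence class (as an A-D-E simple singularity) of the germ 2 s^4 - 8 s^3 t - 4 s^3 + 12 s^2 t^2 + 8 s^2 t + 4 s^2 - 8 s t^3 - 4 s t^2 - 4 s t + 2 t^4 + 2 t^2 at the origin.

The Hessian of f at 0 has rank 2. Corank 0: nondegenerate Morse point, so A_1.

A_{1}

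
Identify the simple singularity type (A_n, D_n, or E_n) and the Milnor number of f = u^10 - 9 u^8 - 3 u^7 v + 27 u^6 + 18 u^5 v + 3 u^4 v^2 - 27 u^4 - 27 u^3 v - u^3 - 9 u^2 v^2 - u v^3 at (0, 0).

The Hessian of f at 0 is [[0, 0], [0, 0]] with rank 0, so corank 2. A Groebner basis of the Jacobian ideal J(f) in C{u,v} is {u^2/3 + v^4 + v^3/9, u^3, u^2*v - u^2/9 - v^3/27, 2*u^2/3 + u*v^2 + 2*v^3/9}; counting standard monomials gives mu = 7. Corank 2; j^3 = -u^3 is a perfect cube, so E-series; the 4-jet and mu = 7 give E_7.

Type E_{7}, Milnor number mu = 7.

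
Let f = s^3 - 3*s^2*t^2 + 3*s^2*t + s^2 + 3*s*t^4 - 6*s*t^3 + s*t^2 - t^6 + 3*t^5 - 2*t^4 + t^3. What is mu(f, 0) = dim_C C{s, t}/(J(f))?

2

The Hessian of f at 0 is [[2, 0], [0, 0]] with rank 1, so corank 1. A Groebner basis of the Jacobian ideal J(f) in C{s,t} is {t^2, s}; counting standard monomials gives mu = 2. Corank 1: A-series; mu = 2 gives A_2.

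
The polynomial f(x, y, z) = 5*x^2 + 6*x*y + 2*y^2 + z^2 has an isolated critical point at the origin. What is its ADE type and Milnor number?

Type A_{1}, Milnor number mu = 1.

The Hessian of f at 0 has rank 3. Corank 0: nondegenerate Morse point, so A_1.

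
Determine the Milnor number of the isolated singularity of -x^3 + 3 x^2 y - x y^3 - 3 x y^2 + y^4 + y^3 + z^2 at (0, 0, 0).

7

The Hessian of f at 0 has rank 1. Corank 2; j^3 = -(x - y)^3 is a perfect cube, so E-series; the 4-jet and mu = 7 give E_7.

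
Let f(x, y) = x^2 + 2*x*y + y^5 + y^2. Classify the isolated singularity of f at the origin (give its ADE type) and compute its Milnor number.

The Hessian of f at 0 has rank 1. Corank 1: A-series; mu = 4 gives A_4.

Type A_4, Milnor number mu = 4.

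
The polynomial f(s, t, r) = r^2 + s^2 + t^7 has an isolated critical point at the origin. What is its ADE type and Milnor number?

Type A6, Milnor number mu = 6.

The Hessian of f at 0 is [[2, 0, 0], [0, 0, 0], [0, 0, 2]] with rank 2, so corank 1. A Groebner basis of the Jacobian ideal J(f) in C{s,t,r} is {t^6, s, r}; counting standard monomials gives mu = 6. Corank 1: A-series; mu = 6 gives A_6.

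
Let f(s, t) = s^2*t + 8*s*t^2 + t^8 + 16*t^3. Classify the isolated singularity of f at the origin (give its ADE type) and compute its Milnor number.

Type D_{9}, Milnor number mu = 9.

The Hessian of f at 0 is [[0, 0], [0, 0]] with rank 0, so corank 2. A Groebner basis of the Jacobian ideal J(f) in C{s,t} is {s^2/8 + t^7 - 2*t^2, s^3 + 64*t^3, s*t + 4*t^2}; counting standard monomials gives mu = 9. Corank 2; j^3 = t*(s + 4*t)^2 has shape L^2 M (L != M), so D-series; mu = 9 gives D_9.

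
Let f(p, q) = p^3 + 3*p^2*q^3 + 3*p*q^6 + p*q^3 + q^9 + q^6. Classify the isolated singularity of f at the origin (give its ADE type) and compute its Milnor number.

Type E_{7}, Milnor number mu = 7.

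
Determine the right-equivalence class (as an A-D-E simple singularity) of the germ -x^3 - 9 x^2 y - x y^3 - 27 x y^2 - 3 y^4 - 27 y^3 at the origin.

E7

The Hessian of f at 0 has rank 0. Corank 2; j^3 = -(x + 3*y)^3 is a perfect cube, so E-series; the 4-jet and mu = 7 give E_7.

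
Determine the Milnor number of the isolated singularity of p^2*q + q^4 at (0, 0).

5

The Hessian of f at 0 has rank 0. Corank 2; j^3 = p^2*q has shape L^2 M (L != M), so D-series; mu = 5 gives D_5.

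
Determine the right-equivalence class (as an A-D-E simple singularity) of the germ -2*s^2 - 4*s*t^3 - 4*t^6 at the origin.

A5

The Hessian of f at 0 has rank 1. Corank 1: A-series; mu = 5 gives A_5.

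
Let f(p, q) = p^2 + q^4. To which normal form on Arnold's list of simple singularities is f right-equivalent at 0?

A3

The Hessian of f at 0 has rank 1. Corank 1: A-series; mu = 3 gives A_3.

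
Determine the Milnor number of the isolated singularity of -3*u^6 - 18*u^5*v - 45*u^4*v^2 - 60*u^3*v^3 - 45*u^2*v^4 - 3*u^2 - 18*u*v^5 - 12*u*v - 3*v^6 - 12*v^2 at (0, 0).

5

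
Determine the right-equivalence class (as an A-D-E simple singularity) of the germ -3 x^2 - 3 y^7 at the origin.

A6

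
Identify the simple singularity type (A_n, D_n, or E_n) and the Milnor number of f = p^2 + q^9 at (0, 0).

Type A8, Milnor number mu = 8.

The Hessian of f at 0 has rank 1. Corank 1: A-series; mu = 8 gives A_8.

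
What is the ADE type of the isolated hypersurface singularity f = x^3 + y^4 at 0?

E_6

The Hessian of f at 0 is [[0, 0], [0, 0]] with rank 0, so corank 2. A Groebner basis of the Jacobian ideal J(f) in C{x,y} is {y^3, x^2}; counting standard monomials gives mu = 6. Corank 2; j^3 = x^3 is a perfect cube, so E-series; the 4-jet and mu = 6 give E_6.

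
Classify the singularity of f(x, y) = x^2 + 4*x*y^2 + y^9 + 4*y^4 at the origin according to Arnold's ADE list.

The Hessian of f at 0 is [[2, 0], [0, 0]] with rank 1, so corank 1. A Groebner basis of the Jacobian ideal J(f) in C{x,y} is {x^4, x/2 + y^2}; counting standard monomials gives mu = 8. Corank 1: A-series; mu = 8 gives A_8.

A_8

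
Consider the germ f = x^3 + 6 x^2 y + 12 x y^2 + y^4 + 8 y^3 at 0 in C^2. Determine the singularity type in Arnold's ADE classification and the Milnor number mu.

Type E_6, Milnor number mu = 6.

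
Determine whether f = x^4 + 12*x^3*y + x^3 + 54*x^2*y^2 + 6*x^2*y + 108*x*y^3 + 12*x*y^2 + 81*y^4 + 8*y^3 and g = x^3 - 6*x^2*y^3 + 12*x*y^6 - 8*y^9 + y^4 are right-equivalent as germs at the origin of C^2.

The Hessian of f at 0 is [[0, 0], [0, 0]] with rank 0, so corank 2. A Groebner basis of the Jacobian ideal J(f) in C{x,y} is {y^4, x*y^2 + 7*y^3/3, x^2 + 4*x*y + 4*y^2}; counting standard monomials gives mu = 6. Corank 2; j^3 = (x + 2*y)^3 is a perfect cube, so E-series; the 4-jet and mu = 6 give E_6. The Hessian of g at 0 is [[0, 0], [0, 0]] with rank 0, so corank 2. A Groebner basis of the Jacobian ideal J(g) in C{x,y} is {y^3, x^2}; counting standard monomials gives mu = 6. Corank 2; j^3 = x^3 is a perfect cube, so E-series; the 4-jet and mu = 6 give E_6. Both have type E_6, hence right-equivalent.

Yes.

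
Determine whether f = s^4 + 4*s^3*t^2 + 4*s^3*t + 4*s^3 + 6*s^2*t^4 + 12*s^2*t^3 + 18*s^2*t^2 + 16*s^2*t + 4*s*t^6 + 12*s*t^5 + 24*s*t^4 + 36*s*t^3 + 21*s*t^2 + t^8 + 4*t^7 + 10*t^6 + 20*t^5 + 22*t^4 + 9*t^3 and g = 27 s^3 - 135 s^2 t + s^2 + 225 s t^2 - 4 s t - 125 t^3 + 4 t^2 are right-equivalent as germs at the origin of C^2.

No.

The Hessian of f at 0 is [[0, 0], [0, 0]] with rank 0, so corank 2. A Groebner basis of the Jacobian ideal J(f) in C{s,t} is {s*t^2 - 2*s*t - 3*t^2, 4*s*t/3 + t^3 + 2*t^2, s^2 + 19*s*t/6 + 5*t^2/2}; counting standard monomials gives mu = 5. Corank 2; j^3 = (s + t)*(2*s + 3*t)^2 has shape L^2 M (L != M), so D-series; mu = 5 gives D_5. The Hessian of g at 0 is [[2, -4], [-4, 8]] with rank 1, so corank 1. A Groebner basis of the Jacobian ideal J(g) in C{s,t} is {t^2, s - 2*t}; counting standard monomials gives mu = 2. Corank 1: A-series; mu = 2 gives A_2. f is D_5 but g is A_2, hence not right-equivalent.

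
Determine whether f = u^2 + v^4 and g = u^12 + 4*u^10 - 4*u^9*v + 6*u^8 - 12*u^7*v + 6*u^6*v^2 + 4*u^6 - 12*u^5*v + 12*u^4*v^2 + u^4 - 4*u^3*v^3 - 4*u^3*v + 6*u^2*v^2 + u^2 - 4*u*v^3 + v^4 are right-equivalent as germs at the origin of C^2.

The Hessian of f at 0 is [[2, 0], [0, 0]] with rank 1, so corank 1. A Groebner basis of the Jacobian ideal J(f) in C{u,v} is {v^3, u}; counting standard monomials gives mu = 3. Corank 1: A-series; mu = 3 gives A_3. The Hessian of g at 0 is [[2, 0], [0, 0]] with rank 1, so corank 1. A Groebner basis of the Jacobian ideal J(g) in C{u,v} is {v^3, u}; counting standard monomials gives mu = 3. Corank 1: A-series; mu = 3 gives A_3. Both have type A_3, hence right-equivalent.

Yes.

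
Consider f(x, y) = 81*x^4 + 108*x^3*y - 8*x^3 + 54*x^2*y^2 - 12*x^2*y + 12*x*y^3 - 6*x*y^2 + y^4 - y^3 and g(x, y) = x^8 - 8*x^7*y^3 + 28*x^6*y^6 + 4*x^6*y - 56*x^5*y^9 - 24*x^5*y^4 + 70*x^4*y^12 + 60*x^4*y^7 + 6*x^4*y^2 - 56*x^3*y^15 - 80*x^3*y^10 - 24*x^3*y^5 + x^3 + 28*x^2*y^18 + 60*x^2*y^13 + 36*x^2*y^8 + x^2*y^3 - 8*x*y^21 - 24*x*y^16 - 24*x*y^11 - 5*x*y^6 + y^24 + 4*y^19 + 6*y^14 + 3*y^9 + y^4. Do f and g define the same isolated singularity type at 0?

The Hessian of f at 0 has rank 0. Corank 2; j^3 = -(2*x + y)^3 is a perfect cube, so E-series; the 4-jet and mu = 6 give E_6. The Hessian of g at 0 has rank 0. Corank 2; j^3 = x^3 is a perfect cube, so E-series; the 4-jet and mu = 6 give E_6. Both have type E_6, hence right-equivalent.

Yes.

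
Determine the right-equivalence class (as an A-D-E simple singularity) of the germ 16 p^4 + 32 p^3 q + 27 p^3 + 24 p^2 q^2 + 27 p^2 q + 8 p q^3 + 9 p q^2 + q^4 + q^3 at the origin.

The Hessian of f at 0 is [[0, 0], [0, 0]] with rank 0, so corank 2. A Groebner basis of the Jacobian ideal J(f) in C{p,q} is {q^4, p*q^2 + 7*q^3/18, p^2 + 2*p*q/3 + q^2/9}; counting standard monomials gives mu = 6. Corank 2; j^3 = (3*p + q)^3 is a perfect cube, so E-series; the 4-jet and mu = 6 give E_6.

E6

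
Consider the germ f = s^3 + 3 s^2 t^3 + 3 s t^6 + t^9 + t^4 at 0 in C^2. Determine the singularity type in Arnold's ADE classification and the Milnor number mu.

Type E_6, Milnor number mu = 6.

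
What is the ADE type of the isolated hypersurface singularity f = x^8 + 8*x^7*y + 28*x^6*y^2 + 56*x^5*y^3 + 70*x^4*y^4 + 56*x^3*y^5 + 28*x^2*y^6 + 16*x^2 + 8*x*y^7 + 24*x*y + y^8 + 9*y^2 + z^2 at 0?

A_7

The Hessian of f at 0 is [[32, 24, 0], [24, 18, 0], [0, 0, 2]] with rank 2, so corank 1. A Groebner basis of the Jacobian ideal J(f) in C{x,y,z} is {y^7, x + 3*y/4, z}; counting standard monomials gives mu = 7. Corank 1: A-series; mu = 7 gives A_7.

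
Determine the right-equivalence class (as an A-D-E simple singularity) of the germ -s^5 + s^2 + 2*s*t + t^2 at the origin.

A4

The Hessian of f at 0 has rank 1. Corank 1: A-series; mu = 4 gives A_4.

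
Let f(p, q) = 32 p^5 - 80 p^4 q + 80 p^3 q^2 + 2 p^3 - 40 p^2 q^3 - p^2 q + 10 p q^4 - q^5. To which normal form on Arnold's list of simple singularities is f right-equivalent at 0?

The Hessian of f at 0 is [[0, 0], [0, 0]] with rank 0, so corank 2. A Groebner basis of the Jacobian ideal J(f) in C{p,q} is {p*q/10 + q^4, p*q^2, p^2 - p*q/2}; counting standard monomials gives mu = 6. Corank 2; j^3 = p^2*(2*p - q) has shape L^2 M (L != M), so D-series; mu = 6 gives D_6.

D6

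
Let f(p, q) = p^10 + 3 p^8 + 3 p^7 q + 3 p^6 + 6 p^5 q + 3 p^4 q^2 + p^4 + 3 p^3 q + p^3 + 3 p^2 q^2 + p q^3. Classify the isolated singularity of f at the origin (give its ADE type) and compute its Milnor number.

The Hessian of f at 0 has rank 0. Corank 2; j^3 = p^3 is a perfect cube, so E-series; the 4-jet and mu = 7 give E_7.

Type E7, Milnor number mu = 7.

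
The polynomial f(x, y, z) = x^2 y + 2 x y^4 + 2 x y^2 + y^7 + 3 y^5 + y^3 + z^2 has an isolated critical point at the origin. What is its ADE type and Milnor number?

The Hessian of f at 0 has rank 1. Corank 2; j^3 = y*(x + y)^2 has shape L^2 M (L != M), so D-series; mu = 6 gives D_6.

Type D6, Milnor number mu = 6.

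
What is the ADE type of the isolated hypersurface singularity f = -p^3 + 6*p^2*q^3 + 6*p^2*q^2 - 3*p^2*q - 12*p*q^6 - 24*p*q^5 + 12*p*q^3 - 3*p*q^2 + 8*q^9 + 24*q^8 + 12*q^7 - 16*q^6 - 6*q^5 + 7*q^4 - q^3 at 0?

The Hessian of f at 0 is [[0, 0], [0, 0]] with rank 0, so corank 2. A Groebner basis of the Jacobian ideal J(f) in C{p,q} is {p^3 - 3*p^2/4 - 3*p*q/2 - 3*q^2/4, p^2*q + p^2/2 + p*q + q^2/2, -p^2/4 + p*q^2 - p*q/2 - q^2/4, q^3}; counting standard monomials gives mu = 6. Corank 2; j^3 = -(p + q)^3 is a perfect cube, so E-series; the 4-jet and mu = 6 give E_6.

E_{6}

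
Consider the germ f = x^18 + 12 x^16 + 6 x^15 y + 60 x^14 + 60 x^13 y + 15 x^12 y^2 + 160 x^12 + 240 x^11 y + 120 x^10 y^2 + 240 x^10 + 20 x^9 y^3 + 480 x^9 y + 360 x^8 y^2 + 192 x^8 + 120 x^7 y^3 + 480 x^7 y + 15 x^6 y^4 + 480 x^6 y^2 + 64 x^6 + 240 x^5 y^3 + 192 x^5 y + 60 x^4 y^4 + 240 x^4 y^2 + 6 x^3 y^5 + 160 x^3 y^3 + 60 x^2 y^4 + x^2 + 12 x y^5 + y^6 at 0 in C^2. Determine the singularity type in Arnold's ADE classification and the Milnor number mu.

The Hessian of f at 0 is [[2, 0], [0, 0]] with rank 1, so corank 1. A Groebner basis of the Jacobian ideal J(f) in C{x,y} is {y^5, x}; counting standard monomials gives mu = 5. Corank 1: A-series; mu = 5 gives A_5.

Type A5, Milnor number mu = 5.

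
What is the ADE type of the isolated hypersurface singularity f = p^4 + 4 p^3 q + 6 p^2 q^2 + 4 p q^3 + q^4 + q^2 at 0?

A_{3}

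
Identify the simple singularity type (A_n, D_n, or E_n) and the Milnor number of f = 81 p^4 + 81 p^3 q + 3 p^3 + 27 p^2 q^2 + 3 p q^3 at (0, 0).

Type E7, Milnor number mu = 7.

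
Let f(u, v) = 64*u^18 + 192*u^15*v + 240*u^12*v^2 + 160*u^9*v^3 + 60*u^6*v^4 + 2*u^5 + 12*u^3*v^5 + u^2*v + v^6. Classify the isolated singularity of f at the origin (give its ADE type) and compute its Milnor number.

The Hessian of f at 0 has rank 0. Corank 2; j^3 = u^2*v has shape L^2 M (L != M), so D-series; mu = 7 gives D_7.

Type D7, Milnor number mu = 7.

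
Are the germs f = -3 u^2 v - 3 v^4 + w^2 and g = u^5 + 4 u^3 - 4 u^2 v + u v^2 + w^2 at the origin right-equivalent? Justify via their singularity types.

No.

The Hessian of f at 0 is [[0, 0, 0], [0, 0, 0], [0, 0, 2]] with rank 1, so corank 2. A Groebner basis of the Jacobian ideal J(f) in C{u,v,w} is {u^3, u^2/4 + v^3, u*v, w}; counting standard monomials gives mu = 5. Corank 2; j^3 = -3*u^2*v has shape L^2 M (L != M), so D-series; mu = 5 gives D_5. The Hessian of g at 0 is [[0, 0, 0], [0, 0, 0], [0, 0, 2]] with rank 1, so corank 2. A Groebner basis of the Jacobian ideal J(g) in C{u,v,w} is {-32*u*v/5 + v^4 + 16*v^2/5, u*v^2 - v^3/2, u^2 - u*v/2, w}; counting standard monomials gives mu = 6. Corank 2; j^3 = u*(2*u - v)^2 has shape L^2 M (L != M), so D-series; mu = 6 gives D_6. f is D_5 but g is D_6, hence not right-equivalent.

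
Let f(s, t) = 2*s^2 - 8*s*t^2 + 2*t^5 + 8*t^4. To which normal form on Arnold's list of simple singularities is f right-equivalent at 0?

A_4

The Hessian of f at 0 is [[4, 0], [0, 0]] with rank 1, so corank 1. A Groebner basis of the Jacobian ideal J(f) in C{s,t} is {s^2, -s/2 + t^2}; counting standard monomials gives mu = 4. Corank 1: A-series; mu = 4 gives A_4.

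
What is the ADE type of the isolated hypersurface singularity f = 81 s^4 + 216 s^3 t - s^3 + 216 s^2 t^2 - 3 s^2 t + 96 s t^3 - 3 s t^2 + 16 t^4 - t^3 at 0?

E6

The Hessian of f at 0 has rank 0. Corank 2; j^3 = -(s + t)^3 is a perfect cube, so E-series; the 4-jet and mu = 6 give E_6.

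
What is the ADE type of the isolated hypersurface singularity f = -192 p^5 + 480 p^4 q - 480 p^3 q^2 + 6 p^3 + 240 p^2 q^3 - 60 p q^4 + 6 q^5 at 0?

The Hessian of f at 0 has rank 0. Corank 2; j^3 = 6*p^3 is a perfect cube, so E-series; the 5-jet and mu = 8 give E_8.

E_8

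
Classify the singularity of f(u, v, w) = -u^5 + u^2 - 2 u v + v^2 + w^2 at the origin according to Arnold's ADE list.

A_{4}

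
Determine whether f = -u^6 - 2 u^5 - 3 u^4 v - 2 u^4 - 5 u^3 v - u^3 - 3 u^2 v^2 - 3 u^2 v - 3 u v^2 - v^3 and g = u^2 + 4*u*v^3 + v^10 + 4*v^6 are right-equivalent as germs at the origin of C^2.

The Hessian of f at 0 has rank 0. Corank 2; j^3 = -(u + v)^3 is a perfect cube, so E-series; the 4-jet and mu = 7 give E_7. The Hessian of g at 0 has rank 1. Corank 1: A-series; mu = 9 gives A_9. f is E_7 but g is A_9, hence not right-equivalent.

No.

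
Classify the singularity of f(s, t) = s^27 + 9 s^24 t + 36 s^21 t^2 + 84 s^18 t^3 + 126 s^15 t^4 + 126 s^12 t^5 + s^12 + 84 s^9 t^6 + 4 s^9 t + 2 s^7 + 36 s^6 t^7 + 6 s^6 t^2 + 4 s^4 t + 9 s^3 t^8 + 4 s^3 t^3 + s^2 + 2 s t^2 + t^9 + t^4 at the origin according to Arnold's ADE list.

A_8

The Hessian of f at 0 has rank 1. Corank 1: A-series; mu = 8 gives A_8.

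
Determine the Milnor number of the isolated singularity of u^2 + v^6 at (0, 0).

The Hessian of f at 0 is [[2, 0], [0, 0]] with rank 1, so corank 1. A Groebner basis of the Jacobian ideal J(f) in C{u,v} is {v^5, u}; counting standard monomials gives mu = 5. Corank 1: A-series; mu = 5 gives A_5.

5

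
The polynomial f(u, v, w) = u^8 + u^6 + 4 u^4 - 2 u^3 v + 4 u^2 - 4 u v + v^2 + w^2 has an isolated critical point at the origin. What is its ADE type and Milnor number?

The Hessian of f at 0 has rank 2. Corank 1: A-series; mu = 7 gives A_7.

Type A_7, Milnor number mu = 7.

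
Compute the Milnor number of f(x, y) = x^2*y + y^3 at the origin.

4

The Hessian of f at 0 is [[0, 0], [0, 0]] with rank 0, so corank 2. A Groebner basis of the Jacobian ideal J(f) in C{x,y} is {y^3, x^2 + 3*y^2, x*y}; counting standard monomials gives mu = 4. Corank 2; j^3 = y*(x^2 + y^2) splits into three distinct lines over C (the quadratic factor has nonzero discriminant), so D_4.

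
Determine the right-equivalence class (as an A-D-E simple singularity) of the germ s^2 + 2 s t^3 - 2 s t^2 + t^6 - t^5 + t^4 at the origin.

The Hessian of f at 0 has rank 1. Corank 1: A-series; mu = 4 gives A_4.

A_4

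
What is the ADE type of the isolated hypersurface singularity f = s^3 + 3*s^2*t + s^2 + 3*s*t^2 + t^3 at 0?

A2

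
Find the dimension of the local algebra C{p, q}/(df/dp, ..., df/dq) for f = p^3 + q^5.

The Hessian of f at 0 is [[0, 0], [0, 0]] with rank 0, so corank 2. A Groebner basis of the Jacobian ideal J(f) in C{p,q} is {q^4, p^2}; counting standard monomials gives mu = 8. Corank 2; j^3 = p^3 is a perfect cube, so E-series; the 5-jet and mu = 8 give E_8.

8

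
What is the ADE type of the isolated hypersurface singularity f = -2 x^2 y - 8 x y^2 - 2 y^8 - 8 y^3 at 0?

D9

The Hessian of f at 0 is [[0, 0], [0, 0]] with rank 0, so corank 2. A Groebner basis of the Jacobian ideal J(f) in C{x,y} is {x^2/8 + y^7 - y^2/2, x^3 + 8*y^3, x*y + 2*y^2}; counting standard monomials gives mu = 9. Corank 2; j^3 = -2*y*(x + 2*y)^2 has shape L^2 M (L != M), so D-series; mu = 9 gives D_9.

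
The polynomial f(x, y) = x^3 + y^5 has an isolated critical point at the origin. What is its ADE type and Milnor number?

The Hessian of f at 0 is [[0, 0], [0, 0]] with rank 0, so corank 2. A Groebner basis of the Jacobian ideal J(f) in C{x,y} is {y^4, x^2}; counting standard monomials gives mu = 8. Corank 2; j^3 = x^3 is a perfect cube, so E-series; the 5-jet and mu = 8 give E_8.

Type E_8, Milnor number mu = 8.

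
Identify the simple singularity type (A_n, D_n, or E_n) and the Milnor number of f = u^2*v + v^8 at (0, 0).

The Hessian of f at 0 is [[0, 0], [0, 0]] with rank 0, so corank 2. A Groebner basis of the Jacobian ideal J(f) in C{u,v} is {u^2/8 + v^7, u^3, u*v}; counting standard monomials gives mu = 9. Corank 2; j^3 = u^2*v has shape L^2 M (L != M), so D-series; mu = 9 gives D_9.

Type D_{9}, Milnor number mu = 9.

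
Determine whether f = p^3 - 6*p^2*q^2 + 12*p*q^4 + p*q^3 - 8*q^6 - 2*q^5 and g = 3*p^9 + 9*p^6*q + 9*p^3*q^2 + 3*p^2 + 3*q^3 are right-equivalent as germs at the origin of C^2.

No.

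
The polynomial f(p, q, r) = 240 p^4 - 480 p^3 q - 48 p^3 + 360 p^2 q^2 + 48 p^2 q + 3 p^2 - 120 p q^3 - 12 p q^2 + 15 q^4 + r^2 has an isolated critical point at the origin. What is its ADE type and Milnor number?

Type A_3, Milnor number mu = 3.

The Hessian of f at 0 has rank 2. Corank 1: A-series; mu = 3 gives A_3.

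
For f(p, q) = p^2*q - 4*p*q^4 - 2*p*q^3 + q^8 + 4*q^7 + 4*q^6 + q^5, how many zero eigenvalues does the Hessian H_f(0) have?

2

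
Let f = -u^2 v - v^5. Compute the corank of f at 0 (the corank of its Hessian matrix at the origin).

2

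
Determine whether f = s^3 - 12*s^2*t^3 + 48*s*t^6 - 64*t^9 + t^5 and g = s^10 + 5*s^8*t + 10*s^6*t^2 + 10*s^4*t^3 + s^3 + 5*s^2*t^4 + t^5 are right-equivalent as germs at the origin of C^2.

Yes.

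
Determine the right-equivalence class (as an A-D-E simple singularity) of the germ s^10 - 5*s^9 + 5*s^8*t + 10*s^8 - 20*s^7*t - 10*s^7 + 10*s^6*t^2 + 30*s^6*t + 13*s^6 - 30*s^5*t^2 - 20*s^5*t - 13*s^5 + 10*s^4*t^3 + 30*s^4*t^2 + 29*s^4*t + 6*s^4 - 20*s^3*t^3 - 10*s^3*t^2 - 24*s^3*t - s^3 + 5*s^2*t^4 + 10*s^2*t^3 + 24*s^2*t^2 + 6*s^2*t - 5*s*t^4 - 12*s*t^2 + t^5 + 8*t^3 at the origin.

The Hessian of f at 0 has rank 0. Corank 2; j^3 = -(s - 2*t)^3 is a perfect cube, so E-series; the 5-jet and mu = 8 give E_8.

E_{8}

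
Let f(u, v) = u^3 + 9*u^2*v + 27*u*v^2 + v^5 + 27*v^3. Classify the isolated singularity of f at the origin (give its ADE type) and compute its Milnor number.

The Hessian of f at 0 has rank 0. Corank 2; j^3 = (u + 3*v)^3 is a perfect cube, so E-series; the 5-jet and mu = 8 give E_8.

Type E8, Milnor number mu = 8.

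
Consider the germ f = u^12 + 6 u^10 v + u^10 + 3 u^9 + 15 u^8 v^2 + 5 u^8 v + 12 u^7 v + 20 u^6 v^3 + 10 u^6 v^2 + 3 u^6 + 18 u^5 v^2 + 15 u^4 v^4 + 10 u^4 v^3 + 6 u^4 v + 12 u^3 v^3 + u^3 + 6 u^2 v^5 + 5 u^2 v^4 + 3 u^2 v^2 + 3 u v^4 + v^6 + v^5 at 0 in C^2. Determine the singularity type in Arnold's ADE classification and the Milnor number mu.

Type E_8, Milnor number mu = 8.

The Hessian of f at 0 has rank 0. Corank 2; j^3 = u^3 is a perfect cube, so E-series; the 5-jet and mu = 8 give E_8.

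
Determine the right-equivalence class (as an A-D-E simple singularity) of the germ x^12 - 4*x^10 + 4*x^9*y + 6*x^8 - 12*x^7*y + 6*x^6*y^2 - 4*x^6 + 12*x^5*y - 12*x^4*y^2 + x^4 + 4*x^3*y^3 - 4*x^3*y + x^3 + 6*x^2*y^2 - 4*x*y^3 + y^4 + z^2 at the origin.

E6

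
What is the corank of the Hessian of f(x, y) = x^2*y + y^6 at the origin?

2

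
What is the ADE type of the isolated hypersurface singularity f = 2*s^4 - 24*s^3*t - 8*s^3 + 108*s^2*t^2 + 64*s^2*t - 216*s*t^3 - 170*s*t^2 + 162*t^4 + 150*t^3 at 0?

D_5

The Hessian of f at 0 has rank 0. Corank 2; j^3 = -2*(s - 3*t)*(2*s - 5*t)^2 has shape L^2 M (L != M), so D-series; mu = 5 gives D_5.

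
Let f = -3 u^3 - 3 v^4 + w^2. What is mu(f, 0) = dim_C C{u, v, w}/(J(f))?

The Hessian of f at 0 has rank 1. Corank 2; j^3 = -3*u^3 is a perfect cube, so E-series; the 4-jet and mu = 6 give E_6.

6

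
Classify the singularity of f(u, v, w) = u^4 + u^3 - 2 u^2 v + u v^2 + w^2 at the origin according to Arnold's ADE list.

D_{5}

The Hessian of f at 0 is [[0, 0, 0], [0, 0, 0], [0, 0, 2]] with rank 1, so corank 2. A Groebner basis of the Jacobian ideal J(f) in C{u,v,w} is {u*v^2 - u*v/4 + v^2/4, -u*v/4 + v^3 + v^2/4, u^2 - u*v, w}; counting standard monomials gives mu = 5. Corank 2; j^3 = u*(u - v)^2 has shape L^2 M (L != M), so D-series; mu = 5 gives D_5.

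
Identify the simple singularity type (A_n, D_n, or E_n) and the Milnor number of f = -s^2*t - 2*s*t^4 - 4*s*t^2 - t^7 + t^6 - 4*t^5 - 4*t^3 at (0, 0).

Type D_{7}, Milnor number mu = 7.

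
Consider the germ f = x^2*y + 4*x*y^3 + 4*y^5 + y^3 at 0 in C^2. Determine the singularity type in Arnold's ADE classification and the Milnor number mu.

The Hessian of f at 0 has rank 0. Corank 2; j^3 = y*(x^2 + y^2) splits into three distinct lines over C (the quadratic factor has nonzero discriminant), so D_4.

Type D_{4}, Milnor number mu = 4.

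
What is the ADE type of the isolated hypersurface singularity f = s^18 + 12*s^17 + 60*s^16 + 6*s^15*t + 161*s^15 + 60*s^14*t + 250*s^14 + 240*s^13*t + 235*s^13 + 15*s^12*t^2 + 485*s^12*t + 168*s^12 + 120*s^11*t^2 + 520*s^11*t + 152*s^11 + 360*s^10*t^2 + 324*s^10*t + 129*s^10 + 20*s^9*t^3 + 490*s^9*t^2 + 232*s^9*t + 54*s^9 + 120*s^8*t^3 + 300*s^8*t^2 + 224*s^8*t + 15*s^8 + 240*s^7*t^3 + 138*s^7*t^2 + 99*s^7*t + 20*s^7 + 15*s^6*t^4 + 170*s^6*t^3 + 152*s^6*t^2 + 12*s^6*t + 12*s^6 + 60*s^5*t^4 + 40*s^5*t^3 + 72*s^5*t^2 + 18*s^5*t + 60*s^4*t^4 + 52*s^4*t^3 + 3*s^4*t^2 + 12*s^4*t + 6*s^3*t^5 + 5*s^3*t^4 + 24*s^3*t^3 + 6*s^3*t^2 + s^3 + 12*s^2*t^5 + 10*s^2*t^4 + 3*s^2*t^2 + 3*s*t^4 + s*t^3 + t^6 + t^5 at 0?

The Hessian of f at 0 is [[0, 0], [0, 0]] with rank 0, so corank 2. A Groebner basis of the Jacobian ideal J(f) in C{s,t} is {-s^2 + t^4 - t^3/3, s^3, s^2*t + s^2/3 + t^3/9, s^2 + s*t^2 + t^3/3}; counting standard monomials gives mu = 7. Corank 2; j^3 = s^3 is a perfect cube, so E-series; the 4-jet and mu = 7 give E_7.

E7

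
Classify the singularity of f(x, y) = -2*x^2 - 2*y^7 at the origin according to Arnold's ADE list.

A_6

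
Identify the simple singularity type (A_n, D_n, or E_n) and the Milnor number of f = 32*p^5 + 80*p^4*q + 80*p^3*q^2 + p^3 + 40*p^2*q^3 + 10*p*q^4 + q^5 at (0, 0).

The Hessian of f at 0 is [[0, 0], [0, 0]] with rank 0, so corank 2. A Groebner basis of the Jacobian ideal J(f) in C{p,q} is {q^5, p*q^3 + q^4/8, p^2}; counting standard monomials gives mu = 8. Corank 2; j^3 = p^3 is a perfect cube, so E-series; the 5-jet and mu = 8 give E_8.

Type E_{8}, Milnor number mu = 8.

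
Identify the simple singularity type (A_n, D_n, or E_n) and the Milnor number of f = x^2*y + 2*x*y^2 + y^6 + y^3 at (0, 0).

The Hessian of f at 0 has rank 0. Corank 2; j^3 = y*(x + y)^2 has shape L^2 M (L != M), so D-series; mu = 7 gives D_7.

Type D_7, Milnor number mu = 7.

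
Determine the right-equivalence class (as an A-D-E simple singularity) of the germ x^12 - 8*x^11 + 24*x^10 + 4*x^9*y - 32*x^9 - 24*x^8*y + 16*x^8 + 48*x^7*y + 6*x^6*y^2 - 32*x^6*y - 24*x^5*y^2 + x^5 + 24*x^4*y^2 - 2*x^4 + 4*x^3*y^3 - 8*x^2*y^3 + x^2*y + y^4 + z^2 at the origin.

D5

The Hessian of f at 0 has rank 1. Corank 2; j^3 = x^2*y has shape L^2 M (L != M), so D-series; mu = 5 gives D_5.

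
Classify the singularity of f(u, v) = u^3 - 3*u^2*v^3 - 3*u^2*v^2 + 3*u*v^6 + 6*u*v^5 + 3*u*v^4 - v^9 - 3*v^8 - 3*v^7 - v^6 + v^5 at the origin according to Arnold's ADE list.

The Hessian of f at 0 has rank 0. Corank 2; j^3 = u^3 is a perfect cube, so E-series; the 5-jet and mu = 8 give E_8.

E_{8}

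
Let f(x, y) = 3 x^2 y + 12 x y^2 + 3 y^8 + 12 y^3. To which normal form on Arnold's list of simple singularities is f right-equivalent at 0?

D_9

The Hessian of f at 0 has rank 0. Corank 2; j^3 = 3*y*(x + 2*y)^2 has shape L^2 M (L != M), so D-series; mu = 9 gives D_9.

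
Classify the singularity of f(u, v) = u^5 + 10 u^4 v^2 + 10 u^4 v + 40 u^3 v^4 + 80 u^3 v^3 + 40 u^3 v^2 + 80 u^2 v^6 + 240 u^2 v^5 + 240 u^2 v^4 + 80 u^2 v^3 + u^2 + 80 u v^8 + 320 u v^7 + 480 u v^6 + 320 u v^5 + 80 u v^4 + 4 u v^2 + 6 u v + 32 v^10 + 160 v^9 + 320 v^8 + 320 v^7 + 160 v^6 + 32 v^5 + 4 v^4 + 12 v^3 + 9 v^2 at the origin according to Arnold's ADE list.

The Hessian of f at 0 has rank 1. Corank 1: A-series; mu = 4 gives A_4.

A_4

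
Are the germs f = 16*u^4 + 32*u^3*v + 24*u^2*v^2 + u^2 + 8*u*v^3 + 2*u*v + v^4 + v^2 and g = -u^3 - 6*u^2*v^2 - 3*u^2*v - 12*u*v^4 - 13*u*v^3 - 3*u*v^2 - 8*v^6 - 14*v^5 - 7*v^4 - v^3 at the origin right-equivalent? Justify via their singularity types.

No.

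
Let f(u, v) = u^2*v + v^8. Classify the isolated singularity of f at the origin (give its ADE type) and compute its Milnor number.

The Hessian of f at 0 is [[0, 0], [0, 0]] with rank 0, so corank 2. A Groebner basis of the Jacobian ideal J(f) in C{u,v} is {u^2/8 + v^7, u^3, u*v}; counting standard monomials gives mu = 9. Corank 2; j^3 = u^2*v has shape L^2 M (L != M), so D-series; mu = 9 gives D_9.

Type D9, Milnor number mu = 9.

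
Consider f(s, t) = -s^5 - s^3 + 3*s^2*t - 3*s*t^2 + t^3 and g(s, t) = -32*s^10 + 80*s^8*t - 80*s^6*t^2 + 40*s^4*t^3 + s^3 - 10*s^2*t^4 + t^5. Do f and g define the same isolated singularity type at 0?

The Hessian of f at 0 is [[0, 0], [0, 0]] with rank 0, so corank 2. A Groebner basis of the Jacobian ideal J(f) in C{s,t} is {t^5, s*t^3 - 3*t^4/4, s^2 - 2*s*t + t^2}; counting standard monomials gives mu = 8. Corank 2; j^3 = -(s - t)^3 is a perfect cube, so E-series; the 5-jet and mu = 8 give E_8. The Hessian of g at 0 is [[0, 0], [0, 0]] with rank 0, so corank 2. A Groebner basis of the Jacobian ideal J(g) in C{s,t} is {t^4, s^2}; counting standard monomials gives mu = 8. Corank 2; j^3 = s^3 is a perfect cube, so E-series; the 5-jet and mu = 8 give E_8. Both have type E_8, hence right-equivalent.

Yes.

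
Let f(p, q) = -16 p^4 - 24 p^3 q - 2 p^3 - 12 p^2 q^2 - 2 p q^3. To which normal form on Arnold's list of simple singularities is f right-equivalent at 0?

E_{7}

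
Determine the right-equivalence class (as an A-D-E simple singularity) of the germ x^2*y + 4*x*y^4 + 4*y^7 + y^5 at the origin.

The Hessian of f at 0 has rank 0. Corank 2; j^3 = x^2*y has shape L^2 M (L != M), so D-series; mu = 6 gives D_6.

D_{6}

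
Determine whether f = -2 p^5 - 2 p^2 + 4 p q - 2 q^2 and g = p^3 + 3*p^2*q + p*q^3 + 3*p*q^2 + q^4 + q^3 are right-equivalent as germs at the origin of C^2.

The Hessian of f at 0 is [[-4, 4], [4, -4]] with rank 1, so corank 1. A Groebner basis of the Jacobian ideal J(f) in C{p,q} is {q^4, p - q}; counting standard monomials gives mu = 4. Corank 1: A-series; mu = 4 gives A_4. The Hessian of g at 0 is [[0, 0], [0, 0]] with rank 0, so corank 2. A Groebner basis of the Jacobian ideal J(g) in C{p,q} is {p^3 + 3*p^2*q + 6*p^2 + 12*p*q + 6*q^2, -3*p^2 + p*q^2 - 6*p*q - 3*q^2, 3*p^2 + 6*p*q + q^3 + 3*q^2}; counting standard monomials gives mu = 7. Corank 2; j^3 = (p + q)^3 is a perfect cube, so E-series; the 4-jet and mu = 7 give E_7. f is A_4 but g is E_7, hence not right-equivalent.

No.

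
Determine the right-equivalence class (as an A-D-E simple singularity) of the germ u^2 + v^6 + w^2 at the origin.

The Hessian of f at 0 has rank 2. Corank 1: A-series; mu = 5 gives A_5.

A_{5}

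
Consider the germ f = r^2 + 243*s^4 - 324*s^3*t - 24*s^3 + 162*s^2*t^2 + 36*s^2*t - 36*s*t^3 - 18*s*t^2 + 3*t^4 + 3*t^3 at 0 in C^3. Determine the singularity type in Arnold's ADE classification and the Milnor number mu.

The Hessian of f at 0 has rank 1. Corank 2; j^3 = -3*(2*s - t)^3 is a perfect cube, so E-series; the 4-jet and mu = 6 give E_6.

Type E_{6}, Milnor number mu = 6.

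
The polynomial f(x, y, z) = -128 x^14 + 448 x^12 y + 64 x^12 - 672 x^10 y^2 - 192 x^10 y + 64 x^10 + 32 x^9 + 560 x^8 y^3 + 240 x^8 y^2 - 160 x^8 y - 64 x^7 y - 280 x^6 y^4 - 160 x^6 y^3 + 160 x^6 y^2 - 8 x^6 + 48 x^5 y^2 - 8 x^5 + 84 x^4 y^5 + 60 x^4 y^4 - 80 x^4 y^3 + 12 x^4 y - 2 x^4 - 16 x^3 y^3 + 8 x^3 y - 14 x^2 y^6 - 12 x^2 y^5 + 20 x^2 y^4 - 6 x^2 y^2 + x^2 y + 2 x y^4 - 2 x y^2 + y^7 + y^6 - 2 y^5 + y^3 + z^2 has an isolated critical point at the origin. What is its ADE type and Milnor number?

The Hessian of f at 0 has rank 1. Corank 2; j^3 = y*(x - y)^2 has shape L^2 M (L != M), so D-series; mu = 7 gives D_7.

Type D_7, Milnor number mu = 7.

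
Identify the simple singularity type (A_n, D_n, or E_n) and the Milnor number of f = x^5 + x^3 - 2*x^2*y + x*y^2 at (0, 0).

The Hessian of f at 0 is [[0, 0], [0, 0]] with rank 0, so corank 2. A Groebner basis of the Jacobian ideal J(f) in C{x,y} is {-x*y/5 + y^4 + y^2/5, x*y^2 - y^3, x^2 - x*y}; counting standard monomials gives mu = 6. Corank 2; j^3 = x*(x - y)^2 has shape L^2 M (L != M), so D-series; mu = 6 gives D_6.

Type D_{6}, Milnor number mu = 6.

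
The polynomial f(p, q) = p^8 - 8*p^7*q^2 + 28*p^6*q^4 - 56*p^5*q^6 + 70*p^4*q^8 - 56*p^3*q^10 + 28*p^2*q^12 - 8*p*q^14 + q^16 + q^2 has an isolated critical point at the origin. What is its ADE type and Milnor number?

Type A_7, Milnor number mu = 7.

The Hessian of f at 0 is [[0, 0], [0, 2]] with rank 1, so corank 1. A Groebner basis of the Jacobian ideal J(f) in C{p,q} is {p^7, q}; counting standard monomials gives mu = 7. Corank 1: A-series; mu = 7 gives A_7.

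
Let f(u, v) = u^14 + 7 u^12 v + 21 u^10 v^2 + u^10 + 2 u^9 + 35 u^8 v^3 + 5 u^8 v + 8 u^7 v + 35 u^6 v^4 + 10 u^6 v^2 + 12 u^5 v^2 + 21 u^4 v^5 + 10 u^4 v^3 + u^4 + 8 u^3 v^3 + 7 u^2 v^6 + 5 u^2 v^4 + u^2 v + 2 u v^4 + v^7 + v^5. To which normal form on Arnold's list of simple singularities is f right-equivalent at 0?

D_6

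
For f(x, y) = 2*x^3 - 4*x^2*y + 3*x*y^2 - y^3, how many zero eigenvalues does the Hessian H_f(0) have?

Hessian at 0 has rank 0.

2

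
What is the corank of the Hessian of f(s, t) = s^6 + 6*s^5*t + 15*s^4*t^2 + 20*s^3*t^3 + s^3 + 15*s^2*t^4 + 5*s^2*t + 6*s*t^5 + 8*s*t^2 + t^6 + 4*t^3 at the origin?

2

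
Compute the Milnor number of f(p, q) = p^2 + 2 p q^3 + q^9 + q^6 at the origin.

8

The Hessian of f at 0 has rank 1. Corank 1: A-series; mu = 8 gives A_8.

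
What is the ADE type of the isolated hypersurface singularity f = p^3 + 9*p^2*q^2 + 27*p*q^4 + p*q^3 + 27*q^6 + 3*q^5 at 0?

E7

The Hessian of f at 0 is [[0, 0], [0, 0]] with rank 0, so corank 2. A Groebner basis of the Jacobian ideal J(f) in C{p,q} is {-p^2/9 + q^4 - q^3/27, p^3, p^2*q + p^2/27 + q^3/81, p^2/3 + p*q^2 + q^3/9}; counting standard monomials gives mu = 7. Corank 2; j^3 = p^3 is a perfect cube, so E-series; the 4-jet and mu = 7 give E_7.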